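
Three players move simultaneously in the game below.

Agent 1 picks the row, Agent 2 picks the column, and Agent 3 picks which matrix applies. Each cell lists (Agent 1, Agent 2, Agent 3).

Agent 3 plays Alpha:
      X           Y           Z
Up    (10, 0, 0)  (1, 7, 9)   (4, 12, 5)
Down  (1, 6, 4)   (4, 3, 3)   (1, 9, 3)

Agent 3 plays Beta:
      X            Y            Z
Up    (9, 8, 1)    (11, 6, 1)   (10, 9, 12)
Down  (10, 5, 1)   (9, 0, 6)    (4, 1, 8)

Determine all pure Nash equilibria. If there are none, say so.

For each player, find the best response to each opponent profile; mutual best responses are the pure NE.
Agent 1 against (X, Alpha): payoffs 10, 1 → best response Up.
Agent 1 against (X, Beta): payoffs 9, 10 → best response Down.
Agent 1 against (Y, Alpha): payoffs 1, 4 → best response Down.
Agent 1 against (Y, Beta): payoffs 11, 9 → best response Up.
Agent 1 against (Z, Alpha): payoffs 4, 1 → best response Up.
Agent 1 against (Z, Beta): payoffs 10, 4 → best response Up.
Agent 2 against (Up, Alpha): payoffs 0, 7, 12 → best response Z.
Agent 2 against (Up, Beta): payoffs 8, 6, 9 → best response Z.
Agent 2 against (Down, Alpha): payoffs 6, 3, 9 → best response Z.
Agent 2 against (Down, Beta): payoffs 5, 0, 1 → best response X.
Agent 3 against (Up, X): payoffs 0, 1 → best response Beta.
Agent 3 against (Up, Y): payoffs 9, 1 → best response Alpha.
Agent 3 against (Up, Z): payoffs 5, 12 → best response Beta.
Agent 3 against (Down, X): payoffs 4, 1 → best response Alpha.
Agent 3 against (Down, Y): payoffs 3, 6 → best response Beta.
Agent 3 against (Down, Z): payoffs 3, 8 → best response Beta.
Mutual best responses: (Up, Z, Beta).

The unique pure-strategy Nash equilibrium is (Up, Z, Beta).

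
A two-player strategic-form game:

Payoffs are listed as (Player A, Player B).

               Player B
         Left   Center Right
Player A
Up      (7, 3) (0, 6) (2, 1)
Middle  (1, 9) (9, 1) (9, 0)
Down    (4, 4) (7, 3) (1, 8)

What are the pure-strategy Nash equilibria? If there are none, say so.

Player A against Left: payoffs 7, 1, 4 → best response Up.
Player A against Center: payoffs 0, 9, 7 → best response Middle.
Player A against Right: payoffs 2, 9, 1 → best response Middle.
Player B against Up: payoffs 3, 6, 1 → best response Center.
Player B against Middle: payoffs 9, 1, 0 → best response Left.
Player B against Down: payoffs 4, 3, 8 → best response Right.
No profile is a mutual best response for all players.

No pure-strategy Nash equilibrium.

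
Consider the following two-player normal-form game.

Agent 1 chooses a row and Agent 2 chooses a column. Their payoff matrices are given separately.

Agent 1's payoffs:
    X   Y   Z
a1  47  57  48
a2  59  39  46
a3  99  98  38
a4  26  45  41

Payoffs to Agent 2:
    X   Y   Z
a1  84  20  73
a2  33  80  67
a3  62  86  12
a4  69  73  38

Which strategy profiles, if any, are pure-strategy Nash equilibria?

Pure NE: (a3, Y)

(a1, X): Agent 1 can switch to a2 (47 → 59). Not NE.
(a1, Y): Agent 1 can switch to a3 (57 → 98). Not NE.
(a1, Z): Agent 2 can switch to X (73 → 84). Not NE.
(a2, X): Agent 1 can switch to a3 (59 → 99). Not NE.
(a2, Y): Agent 1 can switch to a1 (39 → 57). Not NE.
(a2, Z): Agent 1 can switch to a1 (46 → 48). Not NE.
(a3, X): Agent 2 can switch to Y (62 → 86). Not NE.
(a3, Y): Agent 1 gets 98, best alternative 57; Agent 2 gets 86, best alternative 62. No profitable deviation — NE.
(a3, Z): Agent 1 can switch to a1 (38 → 48). Not NE.
(The remaining 3 profiles each have a profitable deviation by the same check.)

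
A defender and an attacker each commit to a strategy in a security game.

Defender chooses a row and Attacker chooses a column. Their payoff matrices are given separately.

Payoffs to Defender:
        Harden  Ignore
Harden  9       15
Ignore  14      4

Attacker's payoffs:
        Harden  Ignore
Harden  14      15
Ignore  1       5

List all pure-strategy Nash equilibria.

(Harden, Ignore)

Defender against Harden: payoffs 9, 14 → best response Ignore.
Defender against Ignore: payoffs 15, 4 → best response Harden.
Attacker against Harden: payoffs 14, 15 → best response Ignore.
Attacker against Ignore: payoffs 1, 5 → best response Ignore.
Mutual best responses: (Harden, Ignore).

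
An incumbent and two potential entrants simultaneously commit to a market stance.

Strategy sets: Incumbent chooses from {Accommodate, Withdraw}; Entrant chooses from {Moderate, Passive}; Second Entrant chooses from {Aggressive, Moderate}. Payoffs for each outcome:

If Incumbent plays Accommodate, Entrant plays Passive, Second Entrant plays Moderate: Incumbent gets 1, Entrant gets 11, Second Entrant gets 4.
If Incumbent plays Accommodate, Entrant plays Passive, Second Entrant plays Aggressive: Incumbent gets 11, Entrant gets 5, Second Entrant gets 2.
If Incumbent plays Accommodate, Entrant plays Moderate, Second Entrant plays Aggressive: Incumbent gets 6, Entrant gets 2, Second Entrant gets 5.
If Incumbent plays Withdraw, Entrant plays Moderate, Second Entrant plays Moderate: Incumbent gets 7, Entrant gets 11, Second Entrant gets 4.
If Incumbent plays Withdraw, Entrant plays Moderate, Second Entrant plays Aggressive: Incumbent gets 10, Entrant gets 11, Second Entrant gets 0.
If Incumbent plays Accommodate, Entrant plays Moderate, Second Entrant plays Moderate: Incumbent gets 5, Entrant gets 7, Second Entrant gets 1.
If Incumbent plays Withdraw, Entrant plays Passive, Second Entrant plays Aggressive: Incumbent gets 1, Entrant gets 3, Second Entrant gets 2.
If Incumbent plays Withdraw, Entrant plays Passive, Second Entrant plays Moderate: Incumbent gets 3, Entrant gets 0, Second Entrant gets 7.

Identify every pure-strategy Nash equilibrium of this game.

Pure NE: (Withdraw, Moderate, Moderate)

Mark each player's best response to every combination of opponents' strategies; a profile where every player is best-responding is a pure Nash equilibrium.
Incumbent against (Moderate, Aggressive): payoffs 6, 10 → best response Withdraw.
Incumbent against (Moderate, Moderate): payoffs 5, 7 → best response Withdraw.
Incumbent against (Passive, Aggressive): payoffs 11, 1 → best response Accommodate.
Incumbent against (Passive, Moderate): payoffs 1, 3 → best response Withdraw.
Entrant against (Accommodate, Aggressive): payoffs 2, 5 → best response Passive.
Entrant against (Accommodate, Moderate): payoffs 7, 11 → best response Passive.
Entrant against (Withdraw, Aggressive): payoffs 11, 3 → best response Moderate.
Entrant against (Withdraw, Moderate): payoffs 11, 0 → best response Moderate.
Second Entrant against (Accommodate, Moderate): payoffs 5, 1 → best response Aggressive.
Second Entrant against (Accommodate, Passive): payoffs 2, 4 → best response Moderate.
Second Entrant against (Withdraw, Moderate): payoffs 0, 4 → best response Moderate.
Second Entrant against (Withdraw, Passive): payoffs 2, 7 → best response Moderate.
Mutual best responses: (Withdraw, Moderate, Moderate).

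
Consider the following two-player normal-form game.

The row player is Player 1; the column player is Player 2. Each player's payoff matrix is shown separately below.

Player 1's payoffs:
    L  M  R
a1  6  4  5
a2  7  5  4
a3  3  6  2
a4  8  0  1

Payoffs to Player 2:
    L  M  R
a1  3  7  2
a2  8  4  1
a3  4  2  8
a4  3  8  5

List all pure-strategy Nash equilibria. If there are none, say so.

This game has no pure Nash equilibrium.

Mark each player's best response to every combination of opponents' strategies; a profile where every player is best-responding is a pure Nash equilibrium.
Player 1 against L: payoffs 6, 7, 3, 8 → best response a4.
Player 1 against M: payoffs 4, 5, 6, 0 → best response a3.
Player 1 against R: payoffs 5, 4, 2, 1 → best response a1.
Player 2 against a1: payoffs 3, 7, 2 → best response M.
Player 2 against a2: payoffs 8, 4, 1 → best response L.
Player 2 against a3: payoffs 4, 2, 8 → best response R.
Player 2 against a4: payoffs 3, 8, 5 → best response M.
No profile is a mutual best response for all players.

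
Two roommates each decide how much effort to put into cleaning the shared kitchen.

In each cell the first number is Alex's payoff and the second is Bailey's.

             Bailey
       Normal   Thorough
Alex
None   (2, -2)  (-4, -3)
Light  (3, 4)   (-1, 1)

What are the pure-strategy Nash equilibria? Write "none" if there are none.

The unique pure-strategy Nash equilibrium is (Light, Normal).

Alex against Normal: payoffs 2, 3 → best response Light.
Alex against Thorough: payoffs -4, -1 → best response Light.
Bailey against None: payoffs -2, -3 → best response Normal.
Bailey against Light: payoffs 4, 1 → best response Normal.
Mutual best responses: (Light, Normal).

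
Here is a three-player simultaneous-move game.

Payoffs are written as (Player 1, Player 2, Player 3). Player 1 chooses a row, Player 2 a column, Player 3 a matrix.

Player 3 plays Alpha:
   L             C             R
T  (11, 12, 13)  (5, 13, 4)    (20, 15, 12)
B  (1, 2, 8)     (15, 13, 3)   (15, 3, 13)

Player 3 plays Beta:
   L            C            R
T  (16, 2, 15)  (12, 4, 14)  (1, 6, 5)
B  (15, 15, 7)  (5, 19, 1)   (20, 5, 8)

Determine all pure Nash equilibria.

(T, R, Alpha), (B, C, Alpha)

(T, L, Alpha): Player 2 can switch to C (12 → 13). Not NE.
(T, L, Beta): Player 2 can switch to C (2 → 4). Not NE.
(T, C, Alpha): Player 1 can switch to B (5 → 15). Not NE.
(T, C, Beta): Player 2 can switch to R (4 → 6). Not NE.
(T, R, Alpha): Player 1 gets 20, best alternative 15; Player 2 gets 15, best alternative 13; Player 3 gets 12, best alternative 5. No profitable deviation — NE.
(T, R, Beta): Player 1 can switch to B (1 → 20). Not NE.
(B, L, Alpha): Player 1 can switch to T (1 → 11). Not NE.
(B, L, Beta): Player 1 can switch to T (15 → 16). Not NE.
(B, C, Alpha): Player 1 gets 15, best alternative 5; Player 2 gets 13, best alternative 3; Player 3 gets 3, best alternative 1. No profitable deviation — NE.
(B, C, Beta): Player 1 can switch to T (5 → 12). Not NE.
(B, R, Alpha): Player 1 can switch to T (15 → 20). Not NE.
(B, R, Beta): Player 2 can switch to L (5 → 15). Not NE.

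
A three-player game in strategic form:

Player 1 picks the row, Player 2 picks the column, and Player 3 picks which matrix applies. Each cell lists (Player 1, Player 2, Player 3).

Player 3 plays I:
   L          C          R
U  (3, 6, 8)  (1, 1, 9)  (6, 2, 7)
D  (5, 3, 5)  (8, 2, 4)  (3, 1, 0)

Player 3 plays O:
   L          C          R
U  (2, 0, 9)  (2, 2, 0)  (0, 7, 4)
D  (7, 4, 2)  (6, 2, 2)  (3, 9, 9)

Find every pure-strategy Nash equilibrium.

(D, L, I); (D, R, O)

(U, L, I): Player 1 can switch to D (3 → 5). Not NE.
(U, L, O): Player 1 can switch to D (2 → 7). Not NE.
(U, C, I): Player 1 can switch to D (1 → 8). Not NE.
(U, C, O): Player 1 can switch to D (2 → 6). Not NE.
(U, R, I): Player 2 can switch to L (2 → 6). Not NE.
(U, R, O): Player 1 can switch to D (0 → 3). Not NE.
(D, L, I): Player 1 gets 5, best alternative 3; Player 2 gets 3, best alternative 2; Player 3 gets 5, best alternative 2. No profitable deviation — NE.
(D, R, O): Player 1 gets 3, best alternative 0; Player 2 gets 9, best alternative 4; Player 3 gets 9, best alternative 0. No profitable deviation — NE.
(The remaining 4 profiles each have a profitable deviation by the same check.)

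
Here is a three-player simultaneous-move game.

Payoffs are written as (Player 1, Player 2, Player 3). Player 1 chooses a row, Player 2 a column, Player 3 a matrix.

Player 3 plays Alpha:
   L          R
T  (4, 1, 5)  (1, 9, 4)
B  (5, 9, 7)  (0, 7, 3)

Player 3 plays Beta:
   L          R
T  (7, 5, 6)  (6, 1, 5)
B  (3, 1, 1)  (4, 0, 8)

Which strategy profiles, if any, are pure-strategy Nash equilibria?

Pure-strategy Nash equilibria: (T, L, Beta) and (B, L, Alpha)

For each player, find the best response to each opponent profile; mutual best responses are the pure NE.
Player 1 against (L, Alpha): payoffs 4, 5 → best response B.
Player 1 against (L, Beta): payoffs 7, 3 → best response T.
Player 1 against (R, Alpha): payoffs 1, 0 → best response T.
Player 1 against (R, Beta): payoffs 6, 4 → best response T.
Player 2 against (T, Alpha): payoffs 1, 9 → best response R.
Player 2 against (T, Beta): payoffs 5, 1 → best response L.
Player 2 against (B, Alpha): payoffs 9, 7 → best response L.
Player 2 against (B, Beta): payoffs 1, 0 → best response L.
Player 3 against (T, L): payoffs 5, 6 → best response Beta.
Player 3 against (T, R): payoffs 4, 5 → best response Beta.
Player 3 against (B, L): payoffs 7, 1 → best response Alpha.
Player 3 against (B, R): payoffs 3, 8 → best response Beta.
Mutual best responses: (T, L, Beta); (B, L, Alpha).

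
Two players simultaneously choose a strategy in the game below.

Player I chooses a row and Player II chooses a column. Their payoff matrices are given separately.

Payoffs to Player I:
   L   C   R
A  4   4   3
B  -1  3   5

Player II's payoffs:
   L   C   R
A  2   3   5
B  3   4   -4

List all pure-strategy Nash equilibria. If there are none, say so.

(A, L): Player II can switch to C (2 → 3). Not NE.
(A, C): Player II can switch to R (3 → 5). Not NE.
(A, R): Player I can switch to B (3 → 5). Not NE.
(B, L): Player I can switch to A (-1 → 4). Not NE.
(B, C): Player I can switch to A (3 → 4). Not NE.
(B, R): Player II can switch to L (-4 → 3). Not NE.

This game has no pure Nash equilibrium.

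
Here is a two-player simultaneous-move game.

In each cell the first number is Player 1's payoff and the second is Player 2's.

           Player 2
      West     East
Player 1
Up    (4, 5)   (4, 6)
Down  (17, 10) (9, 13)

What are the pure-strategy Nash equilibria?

Player 1 against West: payoffs 4, 17 → best response Down.
Player 1 against East: payoffs 4, 9 → best response Down.
Player 2 against Up: payoffs 5, 6 → best response East.
Player 2 against Down: payoffs 10, 13 → best response East.
Mutual best responses: (Down, East).

The unique pure-strategy Nash equilibrium is (Down, East).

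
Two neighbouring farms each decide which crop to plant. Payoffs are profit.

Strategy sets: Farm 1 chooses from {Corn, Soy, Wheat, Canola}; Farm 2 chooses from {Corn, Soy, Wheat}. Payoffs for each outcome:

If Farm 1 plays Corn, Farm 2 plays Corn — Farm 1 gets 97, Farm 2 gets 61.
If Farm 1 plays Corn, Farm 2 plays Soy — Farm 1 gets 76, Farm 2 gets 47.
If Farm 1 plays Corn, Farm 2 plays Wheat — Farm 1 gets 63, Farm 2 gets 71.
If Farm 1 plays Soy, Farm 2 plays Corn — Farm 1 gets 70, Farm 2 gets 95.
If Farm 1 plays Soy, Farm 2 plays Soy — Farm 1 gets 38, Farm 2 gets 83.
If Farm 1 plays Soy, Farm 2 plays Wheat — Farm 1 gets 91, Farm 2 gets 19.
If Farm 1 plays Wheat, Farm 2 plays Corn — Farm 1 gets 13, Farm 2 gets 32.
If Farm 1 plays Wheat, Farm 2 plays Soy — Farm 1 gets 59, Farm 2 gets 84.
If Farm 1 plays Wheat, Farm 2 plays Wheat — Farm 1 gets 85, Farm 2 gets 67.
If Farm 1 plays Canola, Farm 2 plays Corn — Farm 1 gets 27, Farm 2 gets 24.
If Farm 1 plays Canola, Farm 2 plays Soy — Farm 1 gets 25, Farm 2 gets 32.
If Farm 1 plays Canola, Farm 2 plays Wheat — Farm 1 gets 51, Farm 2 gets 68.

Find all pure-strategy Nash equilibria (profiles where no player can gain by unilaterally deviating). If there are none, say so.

none

Farm 1 against Corn: payoffs 97, 70, 13, 27 → best response Corn.
Farm 1 against Soy: payoffs 76, 38, 59, 25 → best response Corn.
Farm 1 against Wheat: payoffs 63, 91, 85, 51 → best response Soy.
Farm 2 against Corn: payoffs 61, 47, 71 → best response Wheat.
Farm 2 against Soy: payoffs 95, 83, 19 → best response Corn.
Farm 2 against Wheat: payoffs 32, 84, 67 → best response Soy.
Farm 2 against Canola: payoffs 24, 32, 68 → best response Wheat.
No profile is a mutual best response for all players.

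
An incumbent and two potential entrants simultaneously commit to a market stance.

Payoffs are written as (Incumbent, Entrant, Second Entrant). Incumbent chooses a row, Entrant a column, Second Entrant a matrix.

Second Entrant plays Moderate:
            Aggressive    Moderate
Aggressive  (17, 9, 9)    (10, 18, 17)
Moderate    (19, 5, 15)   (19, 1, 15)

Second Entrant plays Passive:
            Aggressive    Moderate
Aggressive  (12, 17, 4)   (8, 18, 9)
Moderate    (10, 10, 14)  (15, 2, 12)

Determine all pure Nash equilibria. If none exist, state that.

Incumbent against (Aggressive, Moderate): payoffs 17, 19 → best response Moderate.
Incumbent against (Aggressive, Passive): payoffs 12, 10 → best response Aggressive.
Incumbent against (Moderate, Moderate): payoffs 10, 19 → best response Moderate.
Incumbent against (Moderate, Passive): payoffs 8, 15 → best response Moderate.
Entrant against (Aggressive, Moderate): payoffs 9, 18 → best response Moderate.
Entrant against (Aggressive, Passive): payoffs 17, 18 → best response Moderate.
Entrant against (Moderate, Moderate): payoffs 5, 1 → best response Aggressive.
Entrant against (Moderate, Passive): payoffs 10, 2 → best response Aggressive.
Second Entrant against (Aggressive, Aggressive): payoffs 9, 4 → best response Moderate.
Second Entrant against (Aggressive, Moderate): payoffs 17, 9 → best response Moderate.
Second Entrant against (Moderate, Aggressive): payoffs 15, 14 → best response Moderate.
Second Entrant against (Moderate, Moderate): payoffs 15, 12 → best response Moderate.
Mutual best responses: (Moderate, Aggressive, Moderate).

The unique pure-strategy Nash equilibrium is (Moderate, Aggressive, Moderate).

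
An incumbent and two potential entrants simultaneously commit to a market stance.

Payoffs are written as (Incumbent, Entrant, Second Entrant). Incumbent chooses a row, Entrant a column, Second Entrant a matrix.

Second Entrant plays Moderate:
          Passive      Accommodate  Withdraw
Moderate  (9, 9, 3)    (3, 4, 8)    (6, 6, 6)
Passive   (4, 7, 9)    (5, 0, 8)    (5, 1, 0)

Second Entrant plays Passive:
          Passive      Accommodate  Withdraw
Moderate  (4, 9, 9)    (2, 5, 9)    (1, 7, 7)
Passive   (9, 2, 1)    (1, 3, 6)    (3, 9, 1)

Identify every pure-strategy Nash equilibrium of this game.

(Passive, Withdraw, Passive)

(Moderate, Passive, Moderate): Second Entrant can switch to Passive (3 → 9). Not NE.
(Moderate, Passive, Passive): Incumbent can switch to Passive (4 → 9). Not NE.
(Moderate, Accommodate, Moderate): Incumbent can switch to Passive (3 → 5). Not NE.
(Moderate, Accommodate, Passive): Entrant can switch to Passive (5 → 9). Not NE.
(Moderate, Withdraw, Moderate): Entrant can switch to Passive (6 → 9). Not NE.
(Moderate, Withdraw, Passive): Incumbent can switch to Passive (1 → 3). Not NE.
(Passive, Withdraw, Passive): Incumbent gets 3, best alternative 1; Entrant gets 9, best alternative 3; Second Entrant gets 1, best alternative 0. No profitable deviation — NE.
(The remaining 5 profiles each have a profitable deviation by the same check.)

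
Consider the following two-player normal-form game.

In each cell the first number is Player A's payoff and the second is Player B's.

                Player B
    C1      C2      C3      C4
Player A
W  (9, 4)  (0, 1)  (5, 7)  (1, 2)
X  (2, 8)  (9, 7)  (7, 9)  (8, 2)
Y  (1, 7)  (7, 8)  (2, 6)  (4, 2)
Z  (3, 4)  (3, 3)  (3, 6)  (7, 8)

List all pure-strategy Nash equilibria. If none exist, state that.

For each strategy profile, look for a profitable unilateral deviation.
(W, C1): Player B can switch to C3 (4 → 7). Not NE.
(W, C2): Player A can switch to X (0 → 9). Not NE.
(W, C3): Player A can switch to X (5 → 7). Not NE.
(W, C4): Player A can switch to X (1 → 8). Not NE.
(X, C1): Player A can switch to W (2 → 9). Not NE.
(X, C2): Player B can switch to C1 (7 → 8). Not NE.
(X, C3): Player A gets 7, best alternative 5; Player B gets 9, best alternative 8. No profitable deviation — NE.
(The remaining 9 profiles each have a profitable deviation by the same check.)

Pure NE: (X, C3)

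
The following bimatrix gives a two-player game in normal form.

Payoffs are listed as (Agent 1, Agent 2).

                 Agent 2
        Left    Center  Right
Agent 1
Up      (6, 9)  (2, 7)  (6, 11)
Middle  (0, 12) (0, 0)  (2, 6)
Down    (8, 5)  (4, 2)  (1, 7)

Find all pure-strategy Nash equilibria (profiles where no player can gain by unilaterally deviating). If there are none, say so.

Pure NE: (Up, Right)

Agent 1 against Left: payoffs 6, 0, 8 → best response Down.
Agent 1 against Center: payoffs 2, 0, 4 → best response Down.
Agent 1 against Right: payoffs 6, 2, 1 → best response Up.
Agent 2 against Up: payoffs 9, 7, 11 → best response Right.
Agent 2 against Middle: payoffs 12, 0, 6 → best response Left.
Agent 2 against Down: payoffs 5, 2, 7 → best response Right.
Mutual best responses: (Up, Right).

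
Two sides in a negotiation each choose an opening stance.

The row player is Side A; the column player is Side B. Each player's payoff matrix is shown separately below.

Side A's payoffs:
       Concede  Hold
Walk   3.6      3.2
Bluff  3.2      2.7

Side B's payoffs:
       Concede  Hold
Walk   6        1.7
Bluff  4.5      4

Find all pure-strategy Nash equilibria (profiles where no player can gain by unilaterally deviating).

Side A against Concede: payoffs 3.6, 3.2 → best response Walk.
Side A against Hold: payoffs 3.2, 2.7 → best response Walk.
Side B against Walk: payoffs 6, 1.7 → best response Concede.
Side B against Bluff: payoffs 4.5, 4 → best response Concede.
Mutual best responses: (Walk, Concede).

Pure NE: (Walk, Concede)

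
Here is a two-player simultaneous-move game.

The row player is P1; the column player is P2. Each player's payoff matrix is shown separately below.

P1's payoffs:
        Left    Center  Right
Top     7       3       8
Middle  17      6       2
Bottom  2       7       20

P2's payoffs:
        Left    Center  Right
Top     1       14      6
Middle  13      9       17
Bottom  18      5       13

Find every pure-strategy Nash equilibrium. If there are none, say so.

No pure-strategy Nash equilibrium.

(Top, Left): P1 can switch to Middle (7 → 17). Not NE.
(Top, Center): P1 can switch to Middle (3 → 6). Not NE.
(Top, Right): P1 can switch to Bottom (8 → 20). Not NE.
(Middle, Left): P2 can switch to Right (13 → 17). Not NE.
(Middle, Center): P1 can switch to Bottom (6 → 7). Not NE.
(Middle, Right): P1 can switch to Top (2 → 8). Not NE.
(Bottom, Left): P1 can switch to Top (2 → 7). Not NE.
(Bottom, Center): P2 can switch to Left (5 → 18). Not NE.
(Bottom, Right): P2 can switch to Left (13 → 18). Not NE.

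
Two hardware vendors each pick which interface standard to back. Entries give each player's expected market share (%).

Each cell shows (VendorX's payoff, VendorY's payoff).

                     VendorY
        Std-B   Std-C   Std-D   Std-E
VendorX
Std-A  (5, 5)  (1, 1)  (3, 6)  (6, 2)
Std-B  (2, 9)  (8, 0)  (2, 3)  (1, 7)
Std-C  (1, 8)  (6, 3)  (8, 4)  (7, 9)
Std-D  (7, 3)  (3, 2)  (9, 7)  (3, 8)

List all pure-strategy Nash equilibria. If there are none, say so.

(Std-A, Std-B): VendorX can switch to Std-D (5 → 7). Not NE.
(Std-A, Std-C): VendorX can switch to Std-B (1 → 8). Not NE.
(Std-A, Std-D): VendorX can switch to Std-C (3 → 8). Not NE.
(Std-A, Std-E): VendorX can switch to Std-C (6 → 7). Not NE.
(Std-B, Std-B): VendorX can switch to Std-A (2 → 5). Not NE.
(Std-B, Std-C): VendorY can switch to Std-B (0 → 9). Not NE.
(Std-C, Std-E): VendorX gets 7, best alternative 6; VendorY gets 9, best alternative 8. No profitable deviation — NE.
(The remaining 9 profiles each have a profitable deviation by the same check.)

(Std-C, Std-E)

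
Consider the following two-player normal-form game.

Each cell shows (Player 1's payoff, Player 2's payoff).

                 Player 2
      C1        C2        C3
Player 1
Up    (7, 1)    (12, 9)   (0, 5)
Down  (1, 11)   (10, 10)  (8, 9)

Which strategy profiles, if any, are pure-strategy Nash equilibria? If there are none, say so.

Player 1 against C1: payoffs 7, 1 → best response Up.
Player 1 against C2: payoffs 12, 10 → best response Up.
Player 1 against C3: payoffs 0, 8 → best response Down.
Player 2 against Up: payoffs 1, 9, 5 → best response C2.
Player 2 against Down: payoffs 11, 10, 9 → best response C1.
Mutual best responses: (Up, C2).

(Up, C2)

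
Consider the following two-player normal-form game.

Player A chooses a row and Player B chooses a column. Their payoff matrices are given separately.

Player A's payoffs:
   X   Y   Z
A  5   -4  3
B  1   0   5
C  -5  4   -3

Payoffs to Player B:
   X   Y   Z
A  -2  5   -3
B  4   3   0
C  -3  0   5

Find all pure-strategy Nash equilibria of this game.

For each player, find the best response to each opponent profile; mutual best responses are the pure NE.
Player A against X: payoffs 5, 1, -5 → best response A.
Player A against Y: payoffs -4, 0, 4 → best response C.
Player A against Z: payoffs 3, 5, -3 → best response B.
Player B against A: payoffs -2, 5, -3 → best response Y.
Player B against B: payoffs 4, 3, 0 → best response X.
Player B against C: payoffs -3, 0, 5 → best response Z.
No profile is a mutual best response for all players.

There is no pure-strategy Nash equilibrium.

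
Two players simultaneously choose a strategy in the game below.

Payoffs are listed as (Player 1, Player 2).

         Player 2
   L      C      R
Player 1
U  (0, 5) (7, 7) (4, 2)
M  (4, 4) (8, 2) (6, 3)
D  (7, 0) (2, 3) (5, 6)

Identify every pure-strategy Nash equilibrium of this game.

none

(U, L): Player 1 can switch to M (0 → 4). Not NE.
(U, C): Player 1 can switch to M (7 → 8). Not NE.
(U, R): Player 1 can switch to M (4 → 6). Not NE.
(M, L): Player 1 can switch to D (4 → 7). Not NE.
(M, C): Player 2 can switch to L (2 → 4). Not NE.
(M, R): Player 2 can switch to L (3 → 4). Not NE.
(D, L): Player 2 can switch to C (0 → 3). Not NE.
(D, C): Player 1 can switch to U (2 → 7). Not NE.
(D, R): Player 1 can switch to M (5 → 6). Not NE.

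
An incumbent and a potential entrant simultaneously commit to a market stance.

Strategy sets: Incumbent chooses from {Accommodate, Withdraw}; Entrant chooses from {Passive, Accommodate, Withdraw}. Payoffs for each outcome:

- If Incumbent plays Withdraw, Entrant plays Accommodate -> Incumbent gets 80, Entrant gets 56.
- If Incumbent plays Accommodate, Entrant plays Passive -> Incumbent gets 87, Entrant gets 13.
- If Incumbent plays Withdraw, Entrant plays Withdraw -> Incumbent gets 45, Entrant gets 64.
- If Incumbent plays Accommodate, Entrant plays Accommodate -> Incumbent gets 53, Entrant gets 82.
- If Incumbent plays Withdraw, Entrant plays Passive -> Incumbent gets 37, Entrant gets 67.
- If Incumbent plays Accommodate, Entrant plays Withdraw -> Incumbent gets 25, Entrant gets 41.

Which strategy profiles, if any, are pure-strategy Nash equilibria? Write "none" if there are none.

Incumbent against Passive: payoffs 87, 37 → best response Accommodate.
Incumbent against Accommodate: payoffs 53, 80 → best response Withdraw.
Incumbent against Withdraw: payoffs 25, 45 → best response Withdraw.
Entrant against Accommodate: payoffs 13, 82, 41 → best response Accommodate.
Entrant against Withdraw: payoffs 67, 56, 64 → best response Passive.
No profile is a mutual best response for all players.

This game has no pure Nash equilibrium.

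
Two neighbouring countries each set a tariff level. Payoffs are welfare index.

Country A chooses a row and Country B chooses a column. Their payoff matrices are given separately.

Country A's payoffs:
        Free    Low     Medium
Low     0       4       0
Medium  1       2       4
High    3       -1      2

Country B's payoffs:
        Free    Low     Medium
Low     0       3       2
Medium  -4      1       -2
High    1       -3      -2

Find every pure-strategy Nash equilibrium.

Pure-strategy Nash equilibria: (Low, Low), (High, Free)

For each strategy profile, look for a profitable unilateral deviation.
(Low, Free): Country A can switch to Medium (0 → 1). Not NE.
(Low, Low): Country A gets 4, best alternative 2; Country B gets 3, best alternative 2. No profitable deviation — NE.
(Low, Medium): Country A can switch to Medium (0 → 4). Not NE.
(Medium, Free): Country A can switch to High (1 → 3). Not NE.
(Medium, Low): Country A can switch to Low (2 → 4). Not NE.
(Medium, Medium): Country B can switch to Low (-2 → 1). Not NE.
(High, Free): Country A gets 3, best alternative 1; Country B gets 1, best alternative -2. No profitable deviation — NE.
(High, Low): Country A can switch to Low (-1 → 4). Not NE.
(High, Medium): Country A can switch to Medium (2 → 4). Not NE.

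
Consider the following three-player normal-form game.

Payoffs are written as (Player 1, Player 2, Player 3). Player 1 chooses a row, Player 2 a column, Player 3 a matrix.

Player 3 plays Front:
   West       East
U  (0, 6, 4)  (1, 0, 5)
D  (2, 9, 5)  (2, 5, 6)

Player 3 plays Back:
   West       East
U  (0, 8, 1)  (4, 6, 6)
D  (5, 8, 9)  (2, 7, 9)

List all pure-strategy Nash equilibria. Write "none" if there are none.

(D, West, Back)

(U, West, Front): Player 1 can switch to D (0 → 2). Not NE.
(U, West, Back): Player 1 can switch to D (0 → 5). Not NE.
(U, East, Front): Player 1 can switch to D (1 → 2). Not NE.
(U, East, Back): Player 2 can switch to West (6 → 8). Not NE.
(D, West, Front): Player 3 can switch to Back (5 → 9). Not NE.
(D, West, Back): Player 1 gets 5, best alternative 0; Player 2 gets 8, best alternative 7; Player 3 gets 9, best alternative 5. No profitable deviation — NE.
(D, East, Front): Player 2 can switch to West (5 → 9). Not NE.
(D, East, Back): Player 1 can switch to U (2 → 4). Not NE.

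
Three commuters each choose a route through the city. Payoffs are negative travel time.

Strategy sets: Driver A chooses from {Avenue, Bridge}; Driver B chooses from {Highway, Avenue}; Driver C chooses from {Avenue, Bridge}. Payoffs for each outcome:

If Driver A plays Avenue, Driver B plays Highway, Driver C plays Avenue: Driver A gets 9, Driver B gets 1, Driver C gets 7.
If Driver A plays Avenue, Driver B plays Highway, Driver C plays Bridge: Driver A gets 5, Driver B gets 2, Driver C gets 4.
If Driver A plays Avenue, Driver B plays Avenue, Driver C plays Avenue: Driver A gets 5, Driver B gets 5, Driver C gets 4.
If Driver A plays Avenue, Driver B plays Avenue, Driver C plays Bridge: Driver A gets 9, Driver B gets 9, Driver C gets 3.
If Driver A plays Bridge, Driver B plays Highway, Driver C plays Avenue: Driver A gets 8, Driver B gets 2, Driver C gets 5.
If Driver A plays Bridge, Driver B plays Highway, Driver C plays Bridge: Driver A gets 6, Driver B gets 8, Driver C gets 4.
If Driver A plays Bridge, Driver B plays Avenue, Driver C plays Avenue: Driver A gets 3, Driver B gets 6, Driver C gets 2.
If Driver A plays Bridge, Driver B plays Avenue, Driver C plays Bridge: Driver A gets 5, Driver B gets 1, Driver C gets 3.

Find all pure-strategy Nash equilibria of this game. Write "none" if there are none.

Mark each player's best response to every combination of opponents' strategies; a profile where every player is best-responding is a pure Nash equilibrium.
Driver A against (Highway, Avenue): payoffs 9, 8 → best response Avenue.
Driver A against (Highway, Bridge): payoffs 5, 6 → best response Bridge.
Driver A against (Avenue, Avenue): payoffs 5, 3 → best response Avenue.
Driver A against (Avenue, Bridge): payoffs 9, 5 → best response Avenue.
Driver B against (Avenue, Avenue): payoffs 1, 5 → best response Avenue.
Driver B against (Avenue, Bridge): payoffs 2, 9 → best response Avenue.
Driver B against (Bridge, Avenue): payoffs 2, 6 → best response Avenue.
Driver B against (Bridge, Bridge): payoffs 8, 1 → best response Highway.
Driver C against (Avenue, Highway): payoffs 7, 4 → best response Avenue.
Driver C against (Avenue, Avenue): payoffs 4, 3 → best response Avenue.
Driver C against (Bridge, Highway): payoffs 5, 4 → best response Avenue.
Driver C against (Bridge, Avenue): payoffs 2, 3 → best response Bridge.
Mutual best responses: (Avenue, Avenue, Avenue).

Pure NE: (Avenue, Avenue, Avenue)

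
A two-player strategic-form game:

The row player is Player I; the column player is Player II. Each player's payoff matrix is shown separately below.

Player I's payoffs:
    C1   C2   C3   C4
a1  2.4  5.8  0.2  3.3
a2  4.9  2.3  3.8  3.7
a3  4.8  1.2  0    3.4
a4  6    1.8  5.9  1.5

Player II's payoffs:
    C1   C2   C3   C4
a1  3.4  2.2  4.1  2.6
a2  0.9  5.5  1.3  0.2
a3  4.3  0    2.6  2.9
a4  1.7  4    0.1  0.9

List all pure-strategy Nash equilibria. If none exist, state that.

Mark each player's best response to every combination of opponents' strategies; a profile where every player is best-responding is a pure Nash equilibrium.
Player I against C1: payoffs 2.4, 4.9, 4.8, 6 → best response a4.
Player I against C2: payoffs 5.8, 2.3, 1.2, 1.8 → best response a1.
Player I against C3: payoffs 0.2, 3.8, 0, 5.9 → best response a4.
Player I against C4: payoffs 3.3, 3.7, 3.4, 1.5 → best response a2.
Player II against a1: payoffs 3.4, 2.2, 4.1, 2.6 → best response C3.
Player II against a2: payoffs 0.9, 5.5, 1.3, 0.2 → best response C2.
Player II against a3: payoffs 4.3, 0, 2.6, 2.9 → best response C1.
Player II against a4: payoffs 1.7, 4, 0.1, 0.9 → best response C2.
No profile is a mutual best response for all players.

none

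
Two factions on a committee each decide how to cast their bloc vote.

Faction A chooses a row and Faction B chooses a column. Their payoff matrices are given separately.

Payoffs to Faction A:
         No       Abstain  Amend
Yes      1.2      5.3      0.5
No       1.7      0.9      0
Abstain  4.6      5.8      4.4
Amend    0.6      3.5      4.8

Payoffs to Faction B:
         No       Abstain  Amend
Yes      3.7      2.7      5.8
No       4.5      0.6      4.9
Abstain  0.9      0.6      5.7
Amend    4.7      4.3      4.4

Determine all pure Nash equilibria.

No pure-strategy Nash equilibrium.

(Yes, No): Faction A can switch to No (1.2 → 1.7). Not NE.
(Yes, Abstain): Faction A can switch to Abstain (5.3 → 5.8). Not NE.
(Yes, Amend): Faction A can switch to Abstain (0.5 → 4.4). Not NE.
(No, No): Faction A can switch to Abstain (1.7 → 4.6). Not NE.
(No, Abstain): Faction A can switch to Yes (0.9 → 5.3). Not NE.
(No, Amend): Faction A can switch to Yes (0 → 0.5). Not NE.
(Abstain, No): Faction B can switch to Amend (0.9 → 5.7). Not NE.
(Abstain, Abstain): Faction B can switch to No (0.6 → 0.9). Not NE.
(The remaining 4 profiles each have a profitable deviation by the same check.)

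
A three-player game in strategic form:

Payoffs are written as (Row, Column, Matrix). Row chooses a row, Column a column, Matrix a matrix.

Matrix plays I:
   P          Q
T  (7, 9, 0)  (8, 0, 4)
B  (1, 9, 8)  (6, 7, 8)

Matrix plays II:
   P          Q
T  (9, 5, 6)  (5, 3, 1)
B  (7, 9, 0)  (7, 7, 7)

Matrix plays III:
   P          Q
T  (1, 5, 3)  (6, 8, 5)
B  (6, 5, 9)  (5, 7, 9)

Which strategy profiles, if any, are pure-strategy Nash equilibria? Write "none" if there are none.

The pure Nash equilibria are (T, P, II), (T, Q, III).

Mark each player's best response to every combination of opponents' strategies; a profile where every player is best-responding is a pure Nash equilibrium.
Row against (P, I): payoffs 7, 1 → best response T.
Row against (P, II): payoffs 9, 7 → best response T.
Row against (P, III): payoffs 1, 6 → best response B.
Row against (Q, I): payoffs 8, 6 → best response T.
Row against (Q, II): payoffs 5, 7 → best response B.
Row against (Q, III): payoffs 6, 5 → best response T.
Column against (T, I): payoffs 9, 0 → best response P.
Column against (T, II): payoffs 5, 3 → best response P.
Column against (T, III): payoffs 5, 8 → best response Q.
Column against (B, I): payoffs 9, 7 → best response P.
Column against (B, II): payoffs 9, 7 → best response P.
Column against (B, III): payoffs 5, 7 → best response Q.
Matrix against (T, P): payoffs 0, 6, 3 → best response II.
Matrix against (T, Q): payoffs 4, 1, 5 → best response III.
Matrix against (B, P): payoffs 8, 0, 9 → best response III.
Matrix against (B, Q): payoffs 8, 7, 9 → best response III.
Mutual best responses: (T, P, II); (T, Q, III).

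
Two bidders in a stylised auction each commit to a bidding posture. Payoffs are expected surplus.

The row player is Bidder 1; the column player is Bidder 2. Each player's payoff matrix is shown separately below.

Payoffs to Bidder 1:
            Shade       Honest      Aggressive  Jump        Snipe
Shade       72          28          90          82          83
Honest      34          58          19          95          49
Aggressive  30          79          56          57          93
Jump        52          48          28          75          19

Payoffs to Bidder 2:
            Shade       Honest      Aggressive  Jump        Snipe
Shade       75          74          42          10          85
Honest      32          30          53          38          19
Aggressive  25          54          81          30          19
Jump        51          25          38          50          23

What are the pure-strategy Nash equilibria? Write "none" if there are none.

Mark each player's best response to every combination of opponents' strategies; a profile where every player is best-responding is a pure Nash equilibrium.
Bidder 1 against Shade: payoffs 72, 34, 30, 52 → best response Shade.
Bidder 1 against Honest: payoffs 28, 58, 79, 48 → best response Aggressive.
Bidder 1 against Aggressive: payoffs 90, 19, 56, 28 → best response Shade.
Bidder 1 against Jump: payoffs 82, 95, 57, 75 → best response Honest.
Bidder 1 against Snipe: payoffs 83, 49, 93, 19 → best response Aggressive.
Bidder 2 against Shade: payoffs 75, 74, 42, 10, 85 → best response Snipe.
Bidder 2 against Honest: payoffs 32, 30, 53, 38, 19 → best response Aggressive.
Bidder 2 against Aggressive: payoffs 25, 54, 81, 30, 19 → best response Aggressive.
Bidder 2 against Jump: payoffs 51, 25, 38, 50, 23 → best response Shade.
No profile is a mutual best response for all players.

This game has no pure Nash equilibrium.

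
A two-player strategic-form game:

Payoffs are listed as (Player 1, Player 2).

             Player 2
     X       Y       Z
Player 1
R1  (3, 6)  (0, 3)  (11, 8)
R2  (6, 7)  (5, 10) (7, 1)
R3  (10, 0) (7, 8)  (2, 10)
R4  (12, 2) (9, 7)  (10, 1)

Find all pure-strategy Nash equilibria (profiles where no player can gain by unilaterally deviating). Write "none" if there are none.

Pure-strategy Nash equilibria: (R1, Z), (R4, Y)

Player 1 against X: payoffs 3, 6, 10, 12 → best response R4.
Player 1 against Y: payoffs 0, 5, 7, 9 → best response R4.
Player 1 against Z: payoffs 11, 7, 2, 10 → best response R1.
Player 2 against R1: payoffs 6, 3, 8 → best response Z.
Player 2 against R2: payoffs 7, 10, 1 → best response Y.
Player 2 against R3: payoffs 0, 8, 10 → best response Z.
Player 2 against R4: payoffs 2, 7, 1 → best response Y.
Mutual best responses: (R1, Z); (R4, Y).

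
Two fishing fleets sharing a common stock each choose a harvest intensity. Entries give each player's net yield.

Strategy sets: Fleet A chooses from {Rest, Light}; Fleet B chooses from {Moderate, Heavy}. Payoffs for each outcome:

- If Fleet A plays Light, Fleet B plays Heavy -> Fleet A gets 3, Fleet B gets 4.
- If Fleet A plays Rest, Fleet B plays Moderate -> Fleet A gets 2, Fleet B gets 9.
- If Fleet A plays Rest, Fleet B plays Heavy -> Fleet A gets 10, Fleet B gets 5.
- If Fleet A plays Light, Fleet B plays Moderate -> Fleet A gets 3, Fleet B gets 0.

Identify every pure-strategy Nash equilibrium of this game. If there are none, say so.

(Rest, Moderate): Fleet A can switch to Light (2 → 3). Not NE.
(Rest, Heavy): Fleet B can switch to Moderate (5 → 9). Not NE.
(Light, Moderate): Fleet B can switch to Heavy (0 → 4). Not NE.
(Light, Heavy): Fleet A can switch to Rest (3 → 10). Not NE.

none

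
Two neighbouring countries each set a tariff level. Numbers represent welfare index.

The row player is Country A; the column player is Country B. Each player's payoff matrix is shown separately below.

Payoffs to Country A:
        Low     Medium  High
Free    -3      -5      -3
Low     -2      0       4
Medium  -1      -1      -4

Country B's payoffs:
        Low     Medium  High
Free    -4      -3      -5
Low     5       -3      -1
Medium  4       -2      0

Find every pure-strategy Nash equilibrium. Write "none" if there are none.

Country A against Low: payoffs -3, -2, -1 → best response Medium.
Country A against Medium: payoffs -5, 0, -1 → best response Low.
Country A against High: payoffs -3, 4, -4 → best response Low.
Country B against Free: payoffs -4, -3, -5 → best response Medium.
Country B against Low: payoffs 5, -3, -1 → best response Low.
Country B against Medium: payoffs 4, -2, 0 → best response Low.
Mutual best responses: (Medium, Low).

(Medium, Low)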